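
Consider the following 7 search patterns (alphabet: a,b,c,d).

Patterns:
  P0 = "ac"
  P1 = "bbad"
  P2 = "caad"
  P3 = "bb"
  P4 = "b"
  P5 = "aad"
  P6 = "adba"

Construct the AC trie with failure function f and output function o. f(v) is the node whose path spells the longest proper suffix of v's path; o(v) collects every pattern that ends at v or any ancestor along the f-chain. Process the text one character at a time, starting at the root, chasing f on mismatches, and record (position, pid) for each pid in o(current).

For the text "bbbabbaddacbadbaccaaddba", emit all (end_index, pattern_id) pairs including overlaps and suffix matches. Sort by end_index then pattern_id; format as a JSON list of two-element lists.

Construct AC machine:
Trie (insert patterns):
  n0 'ε': a→1 b→3 c→7
  n1 'a': a→11 c→2 d→13
  n2 'ac': ·  ←P0
  n3 'b': b→4  ←P4
  n4 'bb': a→5  ←P3
  n5 'bba': d→6
  n6 'bbad': ·  ←P1
  n7 'c': a→8
  n8 'ca': a→9
  n9 'caa': d→10
  n10 'caad': ·  ←P2
  n11 'aa': d→12
  n12 'aad': ·  ←P5
  n13 'ad': b→14
  n14 'adb': a→15
  n15 'adba': ·  ←P6

Failure links (BFS by depth):
  fail(1) 'a': from fail(0)=0 chase 'a': 0 ⇒ 0;  out=∅∪out(0)=∅
  fail(3) 'b': from fail(0)=0 chase 'b': 0 ⇒ 0;  out={4}∪out(0)={4}
  fail(7) 'c': from fail(0)=0 chase 'c': 0 ⇒ 0;  out=∅∪out(0)=∅
  fail(2) 'ac': from fail(1)=0 chase 'c': 0 ⇒ 7;  out={0}∪out(7)={0}
  fail(4) 'bb': from fail(3)=0 chase 'b': 0 ⇒ 3;  out={3}∪out(3)={3,4}
  fail(8) 'ca': from fail(7)=0 chase 'a': 0 ⇒ 1;  out=∅∪out(1)=∅
  fail(11) 'aa': from fail(1)=0 chase 'a': 0 ⇒ 1;  out=∅∪out(1)=∅
  fail(13) 'ad': from fail(1)=0 chase 'd': 0 ⇒ 0;  out=∅∪out(0)=∅
  fail(5) 'bba': from fail(4)=3 chase 'a': 3→0 ⇒ 1;  out=∅∪out(1)=∅
  fail(9) 'caa': from fail(8)=1 chase 'a': 1 ⇒ 11;  out=∅∪out(11)=∅
  fail(12) 'aad': from fail(11)=1 chase 'd': 1 ⇒ 13;  out={5}∪out(13)={5}
  fail(14) 'adb': from fail(13)=0 chase 'b': 0 ⇒ 3;  out=∅∪out(3)={4}
  fail(6) 'bbad': from fail(5)=1 chase 'd': 1 ⇒ 13;  out={1}∪out(13)={1}
  fail(10) 'caad': from fail(9)=11 chase 'd': 11 ⇒ 12;  out={2}∪out(12)={2,5}
  fail(15) 'adba': from fail(14)=3 chase 'a': 3→0 ⇒ 1;  out={6}∪out(1)={6}

Text stream:
i=0 'b': node 0→3  → match P4@[0:0]
i=1 'b': node 3→4  → match P3@[0:1],P4@[1:1]
i=2 'b': node 4→4 (via fail)  → match P3@[1:2],P4@[2:2]
i=3 'a': node 4→5
i=4 'b': node 5→3 (via fail)  → match P4@[4:4]
i=5 'b': node 3→4  → match P3@[4:5],P4@[5:5]
i=6 'a': node 4→5
i=7 'd': node 5→6  → match P1@[4:7]
i=8 'd': node 6→0 (via fail)
i=9 'a': node 0→1
i=10 'c': node 1→2  → match P0@[9:10]
i=11 'b': node 2→3 (via fail)  → match P4@[11:11]
i=12 'a': node 3→1 (via fail)
i=13 'd': node 1→13
i=14 'b': node 13→14  → match P4@[14:14]
i=15 'a': node 14→15  → match P6@[12:15]
i=16 'c': node 15→2 (via fail)  → match P0@[15:16]
i=17 'c': node 2→7 (via fail)
i=18 'a': node 7→8
i=19 'a': node 8→9
i=20 'd': node 9→10  → match P2@[17:20],P5@[18:20]
i=21 'd': node 10→0 (via fail)
i=22 'b': node 0→3  → match P4@[22:22]
i=23 'a': node 3→1 (via fail)

Matches: [[0,4],[1,3],[1,4],[2,3],[2,4],[4,4],[5,3],[5,4],[7,1],[10,0],[11,4],[14,4],[15,6],[16,0],[20,2],[20,5],[22,4]]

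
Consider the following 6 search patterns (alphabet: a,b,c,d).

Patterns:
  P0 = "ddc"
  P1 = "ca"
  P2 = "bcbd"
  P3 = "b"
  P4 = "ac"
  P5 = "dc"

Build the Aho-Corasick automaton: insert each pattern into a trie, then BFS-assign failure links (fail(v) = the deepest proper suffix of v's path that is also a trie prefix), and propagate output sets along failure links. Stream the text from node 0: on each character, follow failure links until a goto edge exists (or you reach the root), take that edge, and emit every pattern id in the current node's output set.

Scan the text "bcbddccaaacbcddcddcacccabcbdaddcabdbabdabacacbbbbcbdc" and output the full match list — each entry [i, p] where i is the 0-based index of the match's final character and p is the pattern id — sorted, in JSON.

Construct AC machine:
Trie nodes:
  n0 'ε': a→10 b→6 c→4 d→1
  n1 'd': c→12 d→2
  n2 'dd': c→3
  n3 'ddc': ·  ←P0
  n4 'c': a→5
  n5 'ca': ·  ←P1
  n6 'b': c→7  ←P3
  n7 'bc': b→8
  n8 'bcb': d→9
  n9 'bcbd': ·  ←P2
  n10 'a': c→11
  n11 'ac': ·  ←P4
  n12 'dc': ·  ←P5

BFS fail/out derivation:
  n1('d'): parent n0 fail=0; on 'd' 0 → fail=0;  out ∅∪∅=∅
  n4('c'): parent n0 fail=0; on 'c' 0 → fail=0;  out ∅∪∅=∅
  n6('b'): parent n0 fail=0; on 'b' 0 → fail=0;  out {3}∪∅={3}
  n10('a'): parent n0 fail=0; on 'a' 0 → fail=0;  out ∅∪∅=∅
  n2('dd'): parent n1 fail=0; on 'd' 0 → fail=1;  out ∅∪∅=∅
  n5('ca'): parent n4 fail=0; on 'a' 0 → fail=10;  out {1}∪∅={1}
  n7('bc'): parent n6 fail=0; on 'c' 0 → fail=4;  out ∅∪∅=∅
  n11('ac'): parent n10 fail=0; on 'c' 0 → fail=4;  out {4}∪∅={4}
  n12('dc'): parent n1 fail=0; on 'c' 0 → fail=4;  out {5}∪∅={5}
  n3('ddc'): parent n2 fail=1; on 'c' 1 → fail=12;  out {0}∪{5}={0,5}
  n8('bcb'): parent n7 fail=4; on 'b' 4→0 → fail=6;  out ∅∪{3}={3}
  n9('bcbd'): parent n8 fail=6; on 'd' 6→0 → fail=1;  out {2}∪∅={2}

Text stream:
[0] read 'b'  n0⇒n6  ** P3@[0:0]
[1] read 'c'  n6⇒n7
[2] read 'b'  n7⇒n8  ** P3@[2:2]
[3] read 'd'  n8⇒n9  ** P2@[0:3]
[4] read 'd'  n9⇒n2 (fail-walked)
[5] read 'c'  n2⇒n3  ** P0@[3:5],P5@[4:5]
[6] read 'c'  n3⇒n4 (fail-walked)
[7] read 'a'  n4⇒n5  ** P1@[6:7]
[8] read 'a'  n5⇒n10 (fail-walked)
[9] read 'a'  n10⇒n10 (fail-walked)
[10] read 'c'  n10⇒n11  ** P4@[9:10]
[11] read 'b'  n11⇒n6 (fail-walked)  ** P3@[11:11]
[12] read 'c'  n6⇒n7
[13] read 'd'  n7⇒n1 (fail-walked)
[14] read 'd'  n1⇒n2
[15] read 'c'  n2⇒n3  ** P0@[13:15],P5@[14:15]
[16] read 'd'  n3⇒n1 (fail-walked)
[17] read 'd'  n1⇒n2
[18] read 'c'  n2⇒n3  ** P0@[16:18],P5@[17:18]
[19] read 'a'  n3⇒n5 (fail-walked)  ** P1@[18:19]
[20] read 'c'  n5⇒n11 (fail-walked)  ** P4@[19:20]
[21] read 'c'  n11⇒n4 (fail-walked)
[22] read 'c'  n4⇒n4 (fail-walked)
[23] read 'a'  n4⇒n5  ** P1@[22:23]
[24] read 'b'  n5⇒n6 (fail-walked)  ** P3@[24:24]
[25] read 'c'  n6⇒n7
[26] read 'b'  n7⇒n8  ** P3@[26:26]
[27] read 'd'  n8⇒n9  ** P2@[24:27]
[28] read 'a'  n9⇒n10 (fail-walked)
[29] read 'd'  n10⇒n1 (fail-walked)
[30] read 'd'  n1⇒n2
[31] read 'c'  n2⇒n3  ** P0@[29:31],P5@[30:31]
[32] read 'a'  n3⇒n5 (fail-walked)  ** P1@[31:32]
[33] read 'b'  n5⇒n6 (fail-walked)  ** P3@[33:33]
[34] read 'd'  n6⇒n1 (fail-walked)
[35] read 'b'  n1⇒n6 (fail-walked)  ** P3@[35:35]
[36] read 'a'  n6⇒n10 (fail-walked)
[37] read 'b'  n10⇒n6 (fail-walked)  ** P3@[37:37]
[38] read 'd'  n6⇒n1 (fail-walked)
[39] read 'a'  n1⇒n10 (fail-walked)
[40] read 'b'  n10⇒n6 (fail-walked)  ** P3@[40:40]
[41] read 'a'  n6⇒n10 (fail-walked)
[42] read 'c'  n10⇒n11  ** P4@[41:42]
[43] read 'a'  n11⇒n5 (fail-walked)  ** P1@[42:43]
[44] read 'c'  n5⇒n11 (fail-walked)  ** P4@[43:44]
[45] read 'b'  n11⇒n6 (fail-walked)  ** P3@[45:45]
[46] read 'b'  n6⇒n6 (fail-walked)  ** P3@[46:46]
[47] read 'b'  n6⇒n6 (fail-walked)  ** P3@[47:47]
[48] read 'b'  n6⇒n6 (fail-walked)  ** P3@[48:48]
[49] read 'c'  n6⇒n7
[50] read 'b'  n7⇒n8  ** P3@[50:50]
[51] read 'd'  n8⇒n9  ** P2@[48:51]
[52] read 'c'  n9⇒n12 (fail-walked)  ** P5@[51:52]

Matches: [[0,3],[2,3],[3,2],[5,0],[5,5],[7,1],[10,4],[11,3],[15,0],[15,5],[18,0],[18,5],[19,1],[20,4],[23,1],[24,3],[26,3],[27,2],[31,0],[31,5],[32,1],[33,3],[35,3],[37,3],[40,3],[42,4],[43,1],[44,4],[45,3],[46,3],[47,3],[48,3],[50,3],[51,2],[52,5]]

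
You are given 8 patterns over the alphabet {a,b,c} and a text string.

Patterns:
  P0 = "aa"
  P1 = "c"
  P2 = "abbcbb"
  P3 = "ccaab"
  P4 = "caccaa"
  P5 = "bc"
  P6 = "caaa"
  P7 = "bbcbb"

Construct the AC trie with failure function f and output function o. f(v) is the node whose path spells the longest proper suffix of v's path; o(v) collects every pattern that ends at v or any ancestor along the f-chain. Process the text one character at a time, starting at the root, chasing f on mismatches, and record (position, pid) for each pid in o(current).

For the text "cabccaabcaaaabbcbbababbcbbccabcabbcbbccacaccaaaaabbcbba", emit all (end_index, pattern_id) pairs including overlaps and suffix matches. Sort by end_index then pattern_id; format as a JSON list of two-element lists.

Construct AC machine:
Trie (insert patterns):
  0='ε' goto a→1 b→18 c→3
  1='a' goto a→2 b→4
  2='aa' goto ·  [P0 ends]
  3='c' goto a→13 c→9  [P1 ends]
  4='ab' goto b→5
  5='abb' goto c→6
  6='abbc' goto b→7
  7='abbcb' goto b→8
  8='abbcbb' goto ·  [P2 ends]
  9='cc' goto a→10
  10='cca' goto a→11
  11='ccaa' goto b→12
  12='ccaab' goto ·  [P3 ends]
  13='ca' goto a→20 c→14
  14='cac' goto c→15
  15='cacc' goto a→16
  16='cacca' goto a→17
  17='caccaa' goto ·  [P4 ends]
  18='b' goto b→22 c→19
  19='bc' goto ·  [P5 ends]
  20='caa' goto a→21
  21='caaa' goto ·  [P6 ends]
  22='bb' goto c→23
  23='bbc' goto b→24
  24='bbcb' goto b→25
  25='bbcbb' goto ·  [P7 ends]

Failure links (BFS by depth):
  fail(1) 'a': from fail(0)=0 chase 'a': 0 ⇒ 0;  out=∅∪out(0)=∅
  fail(3) 'c': from fail(0)=0 chase 'c': 0 ⇒ 0;  out={1}∪out(0)={1}
  fail(18) 'b': from fail(0)=0 chase 'b': 0 ⇒ 0;  out=∅∪out(0)=∅
  fail(2) 'aa': from fail(1)=0 chase 'a': 0 ⇒ 1;  out={0}∪out(1)={0}
  fail(4) 'ab': from fail(1)=0 chase 'b': 0 ⇒ 18;  out=∅∪out(18)=∅
  fail(9) 'cc': from fail(3)=0 chase 'c': 0 ⇒ 3;  out=∅∪out(3)={1}
  fail(13) 'ca': from fail(3)=0 chase 'a': 0 ⇒ 1;  out=∅∪out(1)=∅
  fail(19) 'bc': from fail(18)=0 chase 'c': 0 ⇒ 3;  out={5}∪out(3)={1,5}
  fail(22) 'bb': from fail(18)=0 chase 'b': 0 ⇒ 18;  out=∅∪out(18)=∅
  fail(5) 'abb': from fail(4)=18 chase 'b': 18 ⇒ 22;  out=∅∪out(22)=∅
  fail(10) 'cca': from fail(9)=3 chase 'a': 3 ⇒ 13;  out=∅∪out(13)=∅
  fail(14) 'cac': from fail(13)=1 chase 'c': 1→0 ⇒ 3;  out=∅∪out(3)={1}
  fail(20) 'caa': from fail(13)=1 chase 'a': 1 ⇒ 2;  out=∅∪out(2)={0}
  fail(23) 'bbc': from fail(22)=18 chase 'c': 18 ⇒ 19;  out=∅∪out(19)={1,5}
  fail(6) 'abbc': from fail(5)=22 chase 'c': 22 ⇒ 23;  out=∅∪out(23)={1,5}
  fail(11) 'ccaa': from fail(10)=13 chase 'a': 13 ⇒ 20;  out=∅∪out(20)={0}
  fail(15) 'cacc': from fail(14)=3 chase 'c': 3 ⇒ 9;  out=∅∪out(9)={1}
  fail(21) 'caaa': from fail(20)=2 chase 'a': 2→1 ⇒ 2;  out={6}∪out(2)={0,6}
  fail(24) 'bbcb': from fail(23)=19 chase 'b': 19→3→0 ⇒ 18;  out=∅∪out(18)=∅
  fail(7) 'abbcb': from fail(6)=23 chase 'b': 23 ⇒ 24;  out=∅∪out(24)=∅
  fail(12) 'ccaab': from fail(11)=20 chase 'b': 20→2→1 ⇒ 4;  out={3}∪out(4)={3}
  fail(16) 'cacca': from fail(15)=9 chase 'a': 9 ⇒ 10;  out=∅∪out(10)=∅
  fail(25) 'bbcbb': from fail(24)=18 chase 'b': 18 ⇒ 22;  out={7}∪out(22)={7}
  fail(8) 'abbcbb': from fail(7)=24 chase 'b': 24 ⇒ 25;  out={2}∪out(25)={2,7}
  fail(17) 'caccaa': from fail(16)=10 chase 'a': 10 ⇒ 11;  out={4}∪out(11)={0,4}

Run:
[0] read 'c'  n0⇒n3  ** P1@[0:0]
[1] read 'a'  n3⇒n13
[2] read 'b'  n13⇒n4 (via fail)
[3] read 'c'  n4⇒n19 (via fail)  ** P1@[3:3],P5@[2:3]
[4] read 'c'  n19⇒n9 (via fail)  ** P1@[4:4]
[5] read 'a'  n9⇒n10
[6] read 'a'  n10⇒n11  ** P0@[5:6]
[7] read 'b'  n11⇒n12  ** P3@[3:7]
[8] read 'c'  n12⇒n19 (via fail)  ** P1@[8:8],P5@[7:8]
[9] read 'a'  n19⇒n13 (via fail)
[10] read 'a'  n13⇒n20  ** P0@[9:10]
[11] read 'a'  n20⇒n21  ** P0@[10:11],P6@[8:11]
[12] read 'a'  n21⇒n2 (via fail)  ** P0@[11:12]
[13] read 'b'  n2⇒n4 (via fail)
[14] read 'b'  n4⇒n5
[15] read 'c'  n5⇒n6  ** P1@[15:15],P5@[14:15]
[16] read 'b'  n6⇒n7
[17] read 'b'  n7⇒n8  ** P2@[12:17],P7@[13:17]
[18] read 'a'  n8⇒n1 (via fail)
[19] read 'b'  n1⇒n4
[20] read 'a'  n4⇒n1 (via fail)
[21] read 'b'  n1⇒n4
[22] read 'b'  n4⇒n5
[23] read 'c'  n5⇒n6  ** P1@[23:23],P5@[22:23]
[24] read 'b'  n6⇒n7
[25] read 'b'  n7⇒n8  ** P2@[20:25],P7@[21:25]
[26] read 'c'  n8⇒n23 (via fail)  ** P1@[26:26],P5@[25:26]
[27] read 'c'  n23⇒n9 (via fail)  ** P1@[27:27]
[28] read 'a'  n9⇒n10
[29] read 'b'  n10⇒n4 (via fail)
[30] read 'c'  n4⇒n19 (via fail)  ** P1@[30:30],P5@[29:30]
[31] read 'a'  n19⇒n13 (via fail)
[32] read 'b'  n13⇒n4 (via fail)
[33] read 'b'  n4⇒n5
[34] read 'c'  n5⇒n6  ** P1@[34:34],P5@[33:34]
[35] read 'b'  n6⇒n7
[36] read 'b'  n7⇒n8  ** P2@[31:36],P7@[32:36]
[37] read 'c'  n8⇒n23 (via fail)  ** P1@[37:37],P5@[36:37]
[38] read 'c'  n23⇒n9 (via fail)  ** P1@[38:38]
[39] read 'a'  n9⇒n10
[40] read 'c'  n10⇒n14 (via fail)  ** P1@[40:40]
[41] read 'a'  n14⇒n13 (via fail)
[42] read 'c'  n13⇒n14  ** P1@[42:42]
[43] read 'c'  n14⇒n15  ** P1@[43:43]
[44] read 'a'  n15⇒n16
[45] read 'a'  n16⇒n17  ** P0@[44:45],P4@[40:45]
[46] read 'a'  n17⇒n21 (via fail)  ** P0@[45:46],P6@[43:46]
[47] read 'a'  n21⇒n2 (via fail)  ** P0@[46:47]
[48] read 'a'  n2⇒n2 (via fail)  ** P0@[47:48]
[49] read 'b'  n2⇒n4 (via fail)
[50] read 'b'  n4⇒n5
[51] read 'c'  n5⇒n6  ** P1@[51:51],P5@[50:51]
[52] read 'b'  n6⇒n7
[53] read 'b'  n7⇒n8  ** P2@[48:53],P7@[49:53]
[54] read 'a'  n8⇒n1 (via fail)

Result: [[0,1],[3,1],[3,5],[4,1],[6,0],[7,3],[8,1],[8,5],[10,0],[11,0],[11,6],[12,0],[15,1],[15,5],[17,2],[17,7],[23,1],[23,5],[25,2],[25,7],[26,1],[26,5],[27,1],[30,1],[30,5],[34,1],[34,5],[36,2],[36,7],[37,1],[37,5],[38,1],[40,1],[42,1],[43,1],[45,0],[45,4],[46,0],[46,6],[47,0],[48,0],[51,1],[51,5],[53,2],[53,7]]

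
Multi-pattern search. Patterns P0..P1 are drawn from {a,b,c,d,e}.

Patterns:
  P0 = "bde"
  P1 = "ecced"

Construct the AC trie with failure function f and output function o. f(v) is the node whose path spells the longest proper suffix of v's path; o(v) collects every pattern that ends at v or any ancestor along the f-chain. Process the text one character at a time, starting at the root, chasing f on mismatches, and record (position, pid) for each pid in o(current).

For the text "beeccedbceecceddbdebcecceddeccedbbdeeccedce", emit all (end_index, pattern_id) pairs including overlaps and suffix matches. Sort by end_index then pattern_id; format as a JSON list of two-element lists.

Build automaton:
Trie nodes:
  0='ε' goto b→1 e→4
  1='b' goto d→2
  2='bd' goto e→3
  3='bde' goto ·  [P0 ends]
  4='e' goto c→5
  5='ec' goto c→6
  6='ecc' goto e→7
  7='ecce' goto d→8
  8='ecced' goto ·  [P1 ends]

BFS fail/out derivation:
  n1('b'): parent n0 fail=0; on 'b' 0 → fail=0;  out ∅∪∅=∅
  n4('e'): parent n0 fail=0; on 'e' 0 → fail=0;  out ∅∪∅=∅
  n2('bd'): parent n1 fail=0; on 'd' 0 → fail=0;  out ∅∪∅=∅
  n5('ec'): parent n4 fail=0; on 'c' 0 → fail=0;  out ∅∪∅=∅
  n3('bde'): parent n2 fail=0; on 'e' 0 → fail=4;  out {0}∪∅={0}
  n6('ecc'): parent n5 fail=0; on 'c' 0 → fail=0;  out ∅∪∅=∅
  n7('ecce'): parent n6 fail=0; on 'e' 0 → fail=4;  out ∅∪∅=∅
  n8('ecced'): parent n7 fail=4; on 'd' 4→0 → fail=0;  out {1}∪∅={1}

Text stream:
[0] read 'b'  n0⇒n1
[1] read 'e'  n1⇒n4 (via fail)
[2] read 'e'  n4⇒n4 (via fail)
[3] read 'c'  n4⇒n5
[4] read 'c'  n5⇒n6
[5] read 'e'  n6⇒n7
[6] read 'd'  n7⇒n8  ** P1@[2:6]
[7] read 'b'  n8⇒n1 (via fail)
[8] read 'c'  n1⇒n0 (via fail)
[9] read 'e'  n0⇒n4
[10] read 'e'  n4⇒n4 (via fail)
[11] read 'c'  n4⇒n5
[12] read 'c'  n5⇒n6
[13] read 'e'  n6⇒n7
[14] read 'd'  n7⇒n8  ** P1@[10:14]
[15] read 'd'  n8⇒n0 (via fail)
[16] read 'b'  n0⇒n1
[17] read 'd'  n1⇒n2
[18] read 'e'  n2⇒n3  ** P0@[16:18]
[19] read 'b'  n3⇒n1 (via fail)
[20] read 'c'  n1⇒n0 (via fail)
[21] read 'e'  n0⇒n4
[22] read 'c'  n4⇒n5
[23] read 'c'  n5⇒n6
[24] read 'e'  n6⇒n7
[25] read 'd'  n7⇒n8  ** P1@[21:25]
[26] read 'd'  n8⇒n0 (via fail)
[27] read 'e'  n0⇒n4
[28] read 'c'  n4⇒n5
[29] read 'c'  n5⇒n6
[30] read 'e'  n6⇒n7
[31] read 'd'  n7⇒n8  ** P1@[27:31]
[32] read 'b'  n8⇒n1 (via fail)
[33] read 'b'  n1⇒n1 (via fail)
[34] read 'd'  n1⇒n2
[35] read 'e'  n2⇒n3  ** P0@[33:35]
[36] read 'e'  n3⇒n4 (via fail)
[37] read 'c'  n4⇒n5
[38] read 'c'  n5⇒n6
[39] read 'e'  n6⇒n7
[40] read 'd'  n7⇒n8  ** P1@[36:40]
[41] read 'c'  n8⇒n0 (via fail)
[42] read 'e'  n0⇒n4

Matches: [[6,1],[14,1],[18,0],[25,1],[31,1],[35,0],[40,1]]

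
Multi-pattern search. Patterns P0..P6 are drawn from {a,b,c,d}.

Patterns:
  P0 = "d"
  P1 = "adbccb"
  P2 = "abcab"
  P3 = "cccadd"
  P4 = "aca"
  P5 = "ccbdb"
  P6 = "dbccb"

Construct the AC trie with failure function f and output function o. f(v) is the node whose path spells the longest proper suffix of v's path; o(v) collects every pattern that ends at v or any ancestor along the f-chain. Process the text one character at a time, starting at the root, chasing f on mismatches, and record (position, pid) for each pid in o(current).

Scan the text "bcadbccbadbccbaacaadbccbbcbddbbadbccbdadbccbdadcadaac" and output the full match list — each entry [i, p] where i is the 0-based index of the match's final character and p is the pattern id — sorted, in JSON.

Construct AC machine:
Trie (insert patterns):
  0='ε' goto a→2 c→12 d→1
  1='d' goto b→23  [P0 ends]
  2='a' goto b→8 c→18 d→3
  3='ad' goto b→4
  4='adb' goto c→5
  5='adbc' goto c→6
  6='adbcc' goto b→7
  7='adbccb' goto ·  [P1 ends]
  8='ab' goto c→9
  9='abc' goto a→10
  10='abca' goto b→11
  11='abcab' goto ·  [P2 ends]
  12='c' goto c→13
  13='cc' goto b→20 c→14
  14='ccc' goto a→15
  15='ccca' goto d→16
  16='cccad' goto d→17
  17='cccadd' goto ·  [P3 ends]
  18='ac' goto a→19
  19='aca' goto ·  [P4 ends]
  20='ccb' goto d→21
  21='ccbd' goto b→22
  22='ccbdb' goto ·  [P5 ends]
  23='db' goto c→24
  24='dbc' goto c→25
  25='dbcc' goto b→26
  26='dbccb' goto ·  [P6 ends]

BFS fail/out derivation:
  fail(1) 'd': from fail(0)=0 chase 'd': 0 ⇒ 0;  out={0}∪out(0)={0}
  fail(2) 'a': from fail(0)=0 chase 'a': 0 ⇒ 0;  out=∅∪out(0)=∅
  fail(12) 'c': from fail(0)=0 chase 'c': 0 ⇒ 0;  out=∅∪out(0)=∅
  fail(3) 'ad': from fail(2)=0 chase 'd': 0 ⇒ 1;  out=∅∪out(1)={0}
  fail(8) 'ab': from fail(2)=0 chase 'b': 0 ⇒ 0;  out=∅∪out(0)=∅
  fail(13) 'cc': from fail(12)=0 chase 'c': 0 ⇒ 12;  out=∅∪out(12)=∅
  fail(18) 'ac': from fail(2)=0 chase 'c': 0 ⇒ 12;  out=∅∪out(12)=∅
  fail(23) 'db': from fail(1)=0 chase 'b': 0 ⇒ 0;  out=∅∪out(0)=∅
  fail(4) 'adb': from fail(3)=1 chase 'b': 1 ⇒ 23;  out=∅∪out(23)=∅
  fail(9) 'abc': from fail(8)=0 chase 'c': 0 ⇒ 12;  out=∅∪out(12)=∅
  fail(14) 'ccc': from fail(13)=12 chase 'c': 12 ⇒ 13;  out=∅∪out(13)=∅
  fail(19) 'aca': from fail(18)=12 chase 'a': 12→0 ⇒ 2;  out={4}∪out(2)={4}
  fail(20) 'ccb': from fail(13)=12 chase 'b': 12→0 ⇒ 0;  out=∅∪out(0)=∅
  fail(24) 'dbc': from fail(23)=0 chase 'c': 0 ⇒ 12;  out=∅∪out(12)=∅
  fail(5) 'adbc': from fail(4)=23 chase 'c': 23 ⇒ 24;  out=∅∪out(24)=∅
  fail(10) 'abca': from fail(9)=12 chase 'a': 12→0 ⇒ 2;  out=∅∪out(2)=∅
  fail(15) 'ccca': from fail(14)=13 chase 'a': 13→12→0 ⇒ 2;  out=∅∪out(2)=∅
  fail(21) 'ccbd': from fail(20)=0 chase 'd': 0 ⇒ 1;  out=∅∪out(1)={0}
  fail(25) 'dbcc': from fail(24)=12 chase 'c': 12 ⇒ 13;  out=∅∪out(13)=∅
  fail(6) 'adbcc': from fail(5)=24 chase 'c': 24 ⇒ 25;  out=∅∪out(25)=∅
  fail(11) 'abcab': from fail(10)=2 chase 'b': 2 ⇒ 8;  out={2}∪out(8)={2}
  fail(16) 'cccad': from fail(15)=2 chase 'd': 2 ⇒ 3;  out=∅∪out(3)={0}
  fail(22) 'ccbdb': from fail(21)=1 chase 'b': 1 ⇒ 23;  out={5}∪out(23)={5}
  fail(26) 'dbccb': from fail(25)=13 chase 'b': 13 ⇒ 20;  out={6}∪out(20)={6}
  fail(7) 'adbccb': from fail(6)=25 chase 'b': 25 ⇒ 26;  out={1}∪out(26)={1,6}
  fail(17) 'cccadd': from fail(16)=3 chase 'd': 3→1→0 ⇒ 1;  out={3}∪out(1)={0,3}

Scan:
pos 0 'b': at 0
pos 1 'c': at 12
pos 2 'a': at 2 ·f
pos 3 'd': at 3  ** P0@[3:3]
pos 4 'b': at 4
pos 5 'c': at 5
pos 6 'c': at 6
pos 7 'b': at 7  ** P1@[2:7],P6@[3:7]
pos 8 'a': at 2 ·f
pos 9 'd': at 3  ** P0@[9:9]
pos 10 'b': at 4
pos 11 'c': at 5
pos 12 'c': at 6
pos 13 'b': at 7  ** P1@[8:13],P6@[9:13]
pos 14 'a': at 2 ·f
pos 15 'a': at 2 ·f
pos 16 'c': at 18
pos 17 'a': at 19  ** P4@[15:17]
pos 18 'a': at 2 ·f
pos 19 'd': at 3  ** P0@[19:19]
pos 20 'b': at 4
pos 21 'c': at 5
pos 22 'c': at 6
pos 23 'b': at 7  ** P1@[18:23],P6@[19:23]
pos 24 'b': at 0 ·f
pos 25 'c': at 12
pos 26 'b': at 0 ·f
pos 27 'd': at 1  ** P0@[27:27]
pos 28 'd': at 1 ·f  ** P0@[28:28]
pos 29 'b': at 23
pos 30 'b': at 0 ·f
pos 31 'a': at 2
pos 32 'd': at 3  ** P0@[32:32]
pos 33 'b': at 4
pos 34 'c': at 5
pos 35 'c': at 6
pos 36 'b': at 7  ** P1@[31:36],P6@[32:36]
pos 37 'd': at 21 ·f  ** P0@[37:37]
pos 38 'a': at 2 ·f
pos 39 'd': at 3  ** P0@[39:39]
pos 40 'b': at 4
pos 41 'c': at 5
pos 42 'c': at 6
pos 43 'b': at 7  ** P1@[38:43],P6@[39:43]
pos 44 'd': at 21 ·f  ** P0@[44:44]
pos 45 'a': at 2 ·f
pos 46 'd': at 3  ** P0@[46:46]
pos 47 'c': at 12 ·f
pos 48 'a': at 2 ·f
pos 49 'd': at 3  ** P0@[49:49]
pos 50 'a': at 2 ·f
pos 51 'a': at 2 ·f
pos 52 'c': at 18

Matches: [[3,0],[7,1],[7,6],[9,0],[13,1],[13,6],[17,4],[19,0],[23,1],[23,6],[27,0],[28,0],[32,0],[36,1],[36,6],[37,0],[39,0],[43,1],[43,6],[44,0],[46,0],[49,0]]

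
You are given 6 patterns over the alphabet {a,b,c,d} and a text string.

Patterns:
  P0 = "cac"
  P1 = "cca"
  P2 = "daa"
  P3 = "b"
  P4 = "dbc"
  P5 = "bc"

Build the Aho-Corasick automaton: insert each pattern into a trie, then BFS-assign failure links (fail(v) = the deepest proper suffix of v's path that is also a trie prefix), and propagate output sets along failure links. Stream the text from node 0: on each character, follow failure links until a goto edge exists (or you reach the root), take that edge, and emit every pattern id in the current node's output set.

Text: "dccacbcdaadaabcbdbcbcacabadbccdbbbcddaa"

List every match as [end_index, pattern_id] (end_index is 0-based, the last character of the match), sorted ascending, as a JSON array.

Construct AC machine:
Trie (insert patterns):
  0='ε' goto b→9 c→1 d→6
  1='c' goto a→2 c→4
  2='ca' goto c→3
  3='cac' goto ·  ←P0
  4='cc' goto a→5
  5='cca' goto ·  ←P1
  6='d' goto a→7 b→10
  7='da' goto a→8
  8='daa' goto ·  ←P2
  9='b' goto c→12  ←P3
  10='db' goto c→11
  11='dbc' goto ·  ←P4
  12='bc' goto ·  ←P5

Failure links (BFS by depth):
  n1('c'): parent n0 fail=0; on 'c' 0 → fail=0;  out ∅∪∅=∅
  n6('d'): parent n0 fail=0; on 'd' 0 → fail=0;  out ∅∪∅=∅
  n9('b'): parent n0 fail=0; on 'b' 0 → fail=0;  out {3}∪∅={3}
  n2('ca'): parent n1 fail=0; on 'a' 0 → fail=0;  out ∅∪∅=∅
  n4('cc'): parent n1 fail=0; on 'c' 0 → fail=1;  out ∅∪∅=∅
  n7('da'): parent n6 fail=0; on 'a' 0 → fail=0;  out ∅∪∅=∅
  n10('db'): parent n6 fail=0; on 'b' 0 → fail=9;  out ∅∪{3}={3}
  n12('bc'): parent n9 fail=0; on 'c' 0 → fail=1;  out {5}∪∅={5}
  n3('cac'): parent n2 fail=0; on 'c' 0 → fail=1;  out {0}∪∅={0}
  n5('cca'): parent n4 fail=1; on 'a' 1 → fail=2;  out {1}∪∅={1}
  n8('daa'): parent n7 fail=0; on 'a' 0 → fail=0;  out {2}∪∅={2}
  n11('dbc'): parent n10 fail=9; on 'c' 9 → fail=12;  out {4}∪{5}={4,5}

Scan:
pos 0 'd': at 6
pos 1 'c': at 1 ·f
pos 2 'c': at 4
pos 3 'a': at 5  emit P1@[1:3]
pos 4 'c': at 3 ·f  emit P0@[2:4]
pos 5 'b': at 9 ·f  emit P3@[5:5]
pos 6 'c': at 12  emit P5@[5:6]
pos 7 'd': at 6 ·f
pos 8 'a': at 7
pos 9 'a': at 8  emit P2@[7:9]
pos 10 'd': at 6 ·f
pos 11 'a': at 7
pos 12 'a': at 8  emit P2@[10:12]
pos 13 'b': at 9 ·f  emit P3@[13:13]
pos 14 'c': at 12  emit P5@[13:14]
pos 15 'b': at 9 ·f  emit P3@[15:15]
pos 16 'd': at 6 ·f
pos 17 'b': at 10  emit P3@[17:17]
pos 18 'c': at 11  emit P4@[16:18],P5@[17:18]
pos 19 'b': at 9 ·f  emit P3@[19:19]
pos 20 'c': at 12  emit P5@[19:20]
pos 21 'a': at 2 ·f
pos 22 'c': at 3  emit P0@[20:22]
pos 23 'a': at 2 ·f
pos 24 'b': at 9 ·f  emit P3@[24:24]
pos 25 'a': at 0 ·f
pos 26 'd': at 6
pos 27 'b': at 10  emit P3@[27:27]
pos 28 'c': at 11  emit P4@[26:28],P5@[27:28]
pos 29 'c': at 4 ·f
pos 30 'd': at 6 ·f
pos 31 'b': at 10  emit P3@[31:31]
pos 32 'b': at 9 ·f  emit P3@[32:32]
pos 33 'b': at 9 ·f  emit P3@[33:33]
pos 34 'c': at 12  emit P5@[33:34]
pos 35 'd': at 6 ·f
pos 36 'd': at 6 ·f
pos 37 'a': at 7
pos 38 'a': at 8  emit P2@[36:38]

Matches: [[3,1],[4,0],[5,3],[6,5],[9,2],[12,2],[13,3],[14,5],[15,3],[17,3],[18,4],[18,5],[19,3],[20,5],[22,0],[24,3],[27,3],[28,4],[28,5],[31,3],[32,3],[33,3],[34,5],[38,2]]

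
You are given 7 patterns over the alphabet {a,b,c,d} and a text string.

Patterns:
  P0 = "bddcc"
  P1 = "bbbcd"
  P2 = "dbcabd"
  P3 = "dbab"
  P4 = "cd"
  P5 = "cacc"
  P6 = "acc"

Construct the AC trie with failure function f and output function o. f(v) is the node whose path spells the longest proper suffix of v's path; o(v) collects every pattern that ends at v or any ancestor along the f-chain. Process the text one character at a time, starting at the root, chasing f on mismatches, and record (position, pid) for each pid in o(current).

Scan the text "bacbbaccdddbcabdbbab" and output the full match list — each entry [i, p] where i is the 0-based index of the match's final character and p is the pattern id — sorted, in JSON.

Construct AC machine:
Trie (insert patterns):
  0='ε' goto a→23 b→1 c→18 d→10
  1='b' goto b→6 d→2
  2='bd' goto d→3
  3='bdd' goto c→4
  4='bddc' goto c→5
  5='bddcc' goto ·  ←P0
  6='bb' goto b→7
  7='bbb' goto c→8
  8='bbbc' goto d→9
  9='bbbcd' goto ·  ←P1
  10='d' goto b→11
  11='db' goto a→16 c→12
  12='dbc' goto a→13
  13='dbca' goto b→14
  14='dbcab' goto d→15
  15='dbcabd' goto ·  ←P2
  16='dba' goto b→17
  17='dbab' goto ·  ←P3
  18='c' goto a→20 d→19
  19='cd' goto ·  ←P4
  20='ca' goto c→21
  21='cac' goto c→22
  22='cacc' goto ·  ←P5
  23='a' goto c→24
  24='ac' goto c→25
  25='acc' goto ·  ←P6

BFS fail/out derivation:
  n1('b'): parent n0 fail=0; on 'b' 0 → fail=0;  out ∅∪∅=∅
  n10('d'): parent n0 fail=0; on 'd' 0 → fail=0;  out ∅∪∅=∅
  n18('c'): parent n0 fail=0; on 'c' 0 → fail=0;  out ∅∪∅=∅
  n23('a'): parent n0 fail=0; on 'a' 0 → fail=0;  out ∅∪∅=∅
  n2('bd'): parent n1 fail=0; on 'd' 0 → fail=10;  out ∅∪∅=∅
  n6('bb'): parent n1 fail=0; on 'b' 0 → fail=1;  out ∅∪∅=∅
  n11('db'): parent n10 fail=0; on 'b' 0 → fail=1;  out ∅∪∅=∅
  n19('cd'): parent n18 fail=0; on 'd' 0 → fail=10;  out {4}∪∅={4}
  n20('ca'): parent n18 fail=0; on 'a' 0 → fail=23;  out ∅∪∅=∅
  n24('ac'): parent n23 fail=0; on 'c' 0 → fail=18;  out ∅∪∅=∅
  n3('bdd'): parent n2 fail=10; on 'd' 10→0 → fail=10;  out ∅∪∅=∅
  n7('bbb'): parent n6 fail=1; on 'b' 1 → fail=6;  out ∅∪∅=∅
  n12('dbc'): parent n11 fail=1; on 'c' 1→0 → fail=18;  out ∅∪∅=∅
  n16('dba'): parent n11 fail=1; on 'a' 1→0 → fail=23;  out ∅∪∅=∅
  n21('cac'): parent n20 fail=23; on 'c' 23 → fail=24;  out ∅∪∅=∅
  n25('acc'): parent n24 fail=18; on 'c' 18→0 → fail=18;  out {6}∪∅={6}
  n4('bddc'): parent n3 fail=10; on 'c' 10→0 → fail=18;  out ∅∪∅=∅
  n8('bbbc'): parent n7 fail=6; on 'c' 6→1→0 → fail=18;  out ∅∪∅=∅
  n13('dbca'): parent n12 fail=18; on 'a' 18 → fail=20;  out ∅∪∅=∅
  n17('dbab'): parent n16 fail=23; on 'b' 23→0 → fail=1;  out {3}∪∅={3}
  n22('cacc'): parent n21 fail=24; on 'c' 24 → fail=25;  out {5}∪{6}={5,6}
  n5('bddcc'): parent n4 fail=18; on 'c' 18→0 → fail=18;  out {0}∪∅={0}
  n9('bbbcd'): parent n8 fail=18; on 'd' 18 → fail=19;  out {1}∪{4}={1,4}
  n14('dbcab'): parent n13 fail=20; on 'b' 20→23→0 → fail=1;  out ∅∪∅=∅
  n15('dbcabd'): parent n14 fail=1; on 'd' 1 → fail=2;  out {2}∪∅={2}

Text stream:
i=0 'b': node 0→1
i=1 'a': node 1→23 ·f
i=2 'c': node 23→24
i=3 'b': node 24→1 ·f
i=4 'b': node 1→6
i=5 'a': node 6→23 ·f
i=6 'c': node 23→24
i=7 'c': node 24→25  → match P6@[5:7]
i=8 'd': node 25→19 ·f  → match P4@[7:8]
i=9 'd': node 19→10 ·f
i=10 'd': node 10→10 ·f
i=11 'b': node 10→11
i=12 'c': node 11→12
i=13 'a': node 12→13
i=14 'b': node 13→14
i=15 'd': node 14→15  → match P2@[10:15]
i=16 'b': node 15→11 ·f
i=17 'b': node 11→6 ·f
i=18 'a': node 6→23 ·f
i=19 'b': node 23→1 ·f

All matches (sorted): [[7,6],[8,4],[15,2]]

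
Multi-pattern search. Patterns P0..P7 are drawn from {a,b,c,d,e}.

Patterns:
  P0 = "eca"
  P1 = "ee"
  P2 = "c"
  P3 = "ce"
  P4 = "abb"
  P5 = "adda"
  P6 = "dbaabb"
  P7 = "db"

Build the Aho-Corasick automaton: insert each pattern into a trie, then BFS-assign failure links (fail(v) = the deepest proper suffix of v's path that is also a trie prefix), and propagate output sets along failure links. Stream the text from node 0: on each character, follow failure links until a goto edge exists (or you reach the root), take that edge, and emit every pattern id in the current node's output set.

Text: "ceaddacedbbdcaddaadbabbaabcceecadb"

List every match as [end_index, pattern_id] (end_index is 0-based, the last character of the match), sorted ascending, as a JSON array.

Build:
Trie (insert patterns):
  n0 'ε': a→7 c→5 d→13 e→1
  n1 'e': c→2 e→4
  n2 'ec': a→3
  n3 'eca': ·  [P0 ends]
  n4 'ee': ·  [P1 ends]
  n5 'c': e→6  [P2 ends]
  n6 'ce': ·  [P3 ends]
  n7 'a': b→8 d→10
  n8 'ab': b→9
  n9 'abb': ·  [P4 ends]
  n10 'ad': d→11
  n11 'add': a→12
  n12 'adda': ·  [P5 ends]
  n13 'd': b→14
  n14 'db': a→15  [P7 ends]
  n15 'dba': a→16
  n16 'dbaa': b→17
  n17 'dbaab': b→18
  n18 'dbaabb': ·  [P6 ends]

Failure links (BFS by depth):
  fail(1) 'e': from fail(0)=0 chase 'e': 0 ⇒ 0;  out=∅∪out(0)=∅
  fail(5) 'c': from fail(0)=0 chase 'c': 0 ⇒ 0;  out={2}∪out(0)={2}
  fail(7) 'a': from fail(0)=0 chase 'a': 0 ⇒ 0;  out=∅∪out(0)=∅
  fail(13) 'd': from fail(0)=0 chase 'd': 0 ⇒ 0;  out=∅∪out(0)=∅
  fail(2) 'ec': from fail(1)=0 chase 'c': 0 ⇒ 5;  out=∅∪out(5)={2}
  fail(4) 'ee': from fail(1)=0 chase 'e': 0 ⇒ 1;  out={1}∪out(1)={1}
  fail(6) 'ce': from fail(5)=0 chase 'e': 0 ⇒ 1;  out={3}∪out(1)={3}
  fail(8) 'ab': from fail(7)=0 chase 'b': 0 ⇒ 0;  out=∅∪out(0)=∅
  fail(10) 'ad': from fail(7)=0 chase 'd': 0 ⇒ 13;  out=∅∪out(13)=∅
  fail(14) 'db': from fail(13)=0 chase 'b': 0 ⇒ 0;  out={7}∪out(0)={7}
  fail(3) 'eca': from fail(2)=5 chase 'a': 5→0 ⇒ 7;  out={0}∪out(7)={0}
  fail(9) 'abb': from fail(8)=0 chase 'b': 0 ⇒ 0;  out={4}∪out(0)={4}
  fail(11) 'add': from fail(10)=13 chase 'd': 13→0 ⇒ 13;  out=∅∪out(13)=∅
  fail(15) 'dba': from fail(14)=0 chase 'a': 0 ⇒ 7;  out=∅∪out(7)=∅
  fail(12) 'adda': from fail(11)=13 chase 'a': 13→0 ⇒ 7;  out={5}∪out(7)={5}
  fail(16) 'dbaa': from fail(15)=7 chase 'a': 7→0 ⇒ 7;  out=∅∪out(7)=∅
  fail(17) 'dbaab': from fail(16)=7 chase 'b': 7 ⇒ 8;  out=∅∪out(8)=∅
  fail(18) 'dbaabb': from fail(17)=8 chase 'b': 8 ⇒ 9;  out={6}∪out(9)={4,6}

Text stream:
[0] read 'c'  n0⇒n5  ** P2@[0:0]
[1] read 'e'  n5⇒n6  ** P3@[0:1]
[2] read 'a'  n6⇒n7 ·f
[3] read 'd'  n7⇒n10
[4] read 'd'  n10⇒n11
[5] read 'a'  n11⇒n12  ** P5@[2:5]
[6] read 'c'  n12⇒n5 ·f  ** P2@[6:6]
[7] read 'e'  n5⇒n6  ** P3@[6:7]
[8] read 'd'  n6⇒n13 ·f
[9] read 'b'  n13⇒n14  ** P7@[8:9]
[10] read 'b'  n14⇒n0 ·f
[11] read 'd'  n0⇒n13
[12] read 'c'  n13⇒n5 ·f  ** P2@[12:12]
[13] read 'a'  n5⇒n7 ·f
[14] read 'd'  n7⇒n10
[15] read 'd'  n10⇒n11
[16] read 'a'  n11⇒n12  ** P5@[13:16]
[17] read 'a'  n12⇒n7 ·f
[18] read 'd'  n7⇒n10
[19] read 'b'  n10⇒n14 ·f  ** P7@[18:19]
[20] read 'a'  n14⇒n15
[21] read 'b'  n15⇒n8 ·f
[22] read 'b'  n8⇒n9  ** P4@[20:22]
[23] read 'a'  n9⇒n7 ·f
[24] read 'a'  n7⇒n7 ·f
[25] read 'b'  n7⇒n8
[26] read 'c'  n8⇒n5 ·f  ** P2@[26:26]
[27] read 'c'  n5⇒n5 ·f  ** P2@[27:27]
[28] read 'e'  n5⇒n6  ** P3@[27:28]
[29] read 'e'  n6⇒n4 ·f  ** P1@[28:29]
[30] read 'c'  n4⇒n2 ·f  ** P2@[30:30]
[31] read 'a'  n2⇒n3  ** P0@[29:31]
[32] read 'd'  n3⇒n10 ·f
[33] read 'b'  n10⇒n14 ·f  ** P7@[32:33]

Result: [[0,2],[1,3],[5,5],[6,2],[7,3],[9,7],[12,2],[16,5],[19,7],[22,4],[26,2],[27,2],[28,3],[29,1],[30,2],[31,0],[33,7]]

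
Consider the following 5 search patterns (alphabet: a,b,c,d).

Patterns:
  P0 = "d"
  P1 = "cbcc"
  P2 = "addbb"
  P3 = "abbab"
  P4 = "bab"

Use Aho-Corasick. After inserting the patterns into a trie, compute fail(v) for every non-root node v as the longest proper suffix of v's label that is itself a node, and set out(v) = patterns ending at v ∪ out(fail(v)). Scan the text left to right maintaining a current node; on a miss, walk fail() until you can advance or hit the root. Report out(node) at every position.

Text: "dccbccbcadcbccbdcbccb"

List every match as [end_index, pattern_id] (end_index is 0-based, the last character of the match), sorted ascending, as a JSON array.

Construct AC machine:
Trie nodes:
  n0 'ε': a→6 b→15 c→2 d→1
  n1 'd': ·  ←P0
  n2 'c': b→3
  n3 'cb': c→4
  n4 'cbc': c→5
  n5 'cbcc': ·  ←P1
  n6 'a': b→11 d→7
  n7 'ad': d→8
  n8 'add': b→9
  n9 'addb': b→10
  n10 'addbb': ·  ←P2
  n11 'ab': b→12
  n12 'abb': a→13
  n13 'abba': b→14
  n14 'abbab': ·  ←P3
  n15 'b': a→16
  n16 'ba': b→17
  n17 'bab': ·  ←P4

BFS fail/out derivation:
  fail(1) 'd': from fail(0)=0 chase 'd': 0 ⇒ 0;  out={0}∪out(0)={0}
  fail(2) 'c': from fail(0)=0 chase 'c': 0 ⇒ 0;  out=∅∪out(0)=∅
  fail(6) 'a': from fail(0)=0 chase 'a': 0 ⇒ 0;  out=∅∪out(0)=∅
  fail(15) 'b': from fail(0)=0 chase 'b': 0 ⇒ 0;  out=∅∪out(0)=∅
  fail(3) 'cb': from fail(2)=0 chase 'b': 0 ⇒ 15;  out=∅∪out(15)=∅
  fail(7) 'ad': from fail(6)=0 chase 'd': 0 ⇒ 1;  out=∅∪out(1)={0}
  fail(11) 'ab': from fail(6)=0 chase 'b': 0 ⇒ 15;  out=∅∪out(15)=∅
  fail(16) 'ba': from fail(15)=0 chase 'a': 0 ⇒ 6;  out=∅∪out(6)=∅
  fail(4) 'cbc': from fail(3)=15 chase 'c': 15→0 ⇒ 2;  out=∅∪out(2)=∅
  fail(8) 'add': from fail(7)=1 chase 'd': 1→0 ⇒ 1;  out=∅∪out(1)={0}
  fail(12) 'abb': from fail(11)=15 chase 'b': 15→0 ⇒ 15;  out=∅∪out(15)=∅
  fail(17) 'bab': from fail(16)=6 chase 'b': 6 ⇒ 11;  out={4}∪out(11)={4}
  fail(5) 'cbcc': from fail(4)=2 chase 'c': 2→0 ⇒ 2;  out={1}∪out(2)={1}
  fail(9) 'addb': from fail(8)=1 chase 'b': 1→0 ⇒ 15;  out=∅∪out(15)=∅
  fail(13) 'abba': from fail(12)=15 chase 'a': 15 ⇒ 16;  out=∅∪out(16)=∅
  fail(10) 'addbb': from fail(9)=15 chase 'b': 15→0 ⇒ 15;  out={2}∪out(15)={2}
  fail(14) 'abbab': from fail(13)=16 chase 'b': 16 ⇒ 17;  out={3}∪out(17)={3,4}

Text stream:
i=0 'd': node 0→1  emit P0@[0:0]
i=1 'c': node 1→2 ·f
i=2 'c': node 2→2 ·f
i=3 'b': node 2→3
i=4 'c': node 3→4
i=5 'c': node 4→5  emit P1@[2:5]
i=6 'b': node 5→3 ·f
i=7 'c': node 3→4
i=8 'a': node 4→6 ·f
i=9 'd': node 6→7  emit P0@[9:9]
i=10 'c': node 7→2 ·f
i=11 'b': node 2→3
i=12 'c': node 3→4
i=13 'c': node 4→5  emit P1@[10:13]
i=14 'b': node 5→3 ·f
i=15 'd': node 3→1 ·f  emit P0@[15:15]
i=16 'c': node 1→2 ·f
i=17 'b': node 2→3
i=18 'c': node 3→4
i=19 'c': node 4→5  emit P1@[16:19]
i=20 'b': node 5→3 ·f

Result: [[0,0],[5,1],[9,0],[13,1],[15,0],[19,1]]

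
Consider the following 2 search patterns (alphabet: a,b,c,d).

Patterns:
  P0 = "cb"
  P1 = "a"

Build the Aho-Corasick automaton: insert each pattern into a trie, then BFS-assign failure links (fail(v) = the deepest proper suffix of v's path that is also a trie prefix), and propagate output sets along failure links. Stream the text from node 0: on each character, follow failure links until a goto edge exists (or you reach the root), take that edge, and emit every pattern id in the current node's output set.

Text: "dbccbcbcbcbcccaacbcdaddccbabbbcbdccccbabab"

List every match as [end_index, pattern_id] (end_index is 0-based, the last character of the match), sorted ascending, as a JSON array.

Build:
Trie nodes:
  n0 'ε': a→3 c→1
  n1 'c': b→2
  n2 'cb': ·  ←P0
  n3 'a': ·  ←P1

BFS fail/out derivation:
  n1('c'): parent n0 fail=0; on 'c' 0 → fail=0;  out ∅∪∅=∅
  n3('a'): parent n0 fail=0; on 'a' 0 → fail=0;  out {1}∪∅={1}
  n2('cb'): parent n1 fail=0; on 'b' 0 → fail=0;  out {0}∪∅={0}

Run:
pos 0 'd': at 0
pos 1 'b': at 0
pos 2 'c': at 1
pos 3 'c': at 1 ·f
pos 4 'b': at 2  → match P0@[3:4]
pos 5 'c': at 1 ·f
pos 6 'b': at 2  → match P0@[5:6]
pos 7 'c': at 1 ·f
pos 8 'b': at 2  → match P0@[7:8]
pos 9 'c': at 1 ·f
pos 10 'b': at 2  → match P0@[9:10]
pos 11 'c': at 1 ·f
pos 12 'c': at 1 ·f
pos 13 'c': at 1 ·f
pos 14 'a': at 3 ·f  → match P1@[14:14]
pos 15 'a': at 3 ·f  → match P1@[15:15]
pos 16 'c': at 1 ·f
pos 17 'b': at 2  → match P0@[16:17]
pos 18 'c': at 1 ·f
pos 19 'd': at 0 ·f
pos 20 'a': at 3  → match P1@[20:20]
pos 21 'd': at 0 ·f
pos 22 'd': at 0
pos 23 'c': at 1
pos 24 'c': at 1 ·f
pos 25 'b': at 2  → match P0@[24:25]
pos 26 'a': at 3 ·f  → match P1@[26:26]
pos 27 'b': at 0 ·f
pos 28 'b': at 0
pos 29 'b': at 0
pos 30 'c': at 1
pos 31 'b': at 2  → match P0@[30:31]
pos 32 'd': at 0 ·f
pos 33 'c': at 1
pos 34 'c': at 1 ·f
pos 35 'c': at 1 ·f
pos 36 'c': at 1 ·f
pos 37 'b': at 2  → match P0@[36:37]
pos 38 'a': at 3 ·f  → match P1@[38:38]
pos 39 'b': at 0 ·f
pos 40 'a': at 3  → match P1@[40:40]
pos 41 'b': at 0 ·f

Result: [[4,0],[6,0],[8,0],[10,0],[14,1],[15,1],[17,0],[20,1],[25,0],[26,1],[31,0],[37,0],[38,1],[40,1]]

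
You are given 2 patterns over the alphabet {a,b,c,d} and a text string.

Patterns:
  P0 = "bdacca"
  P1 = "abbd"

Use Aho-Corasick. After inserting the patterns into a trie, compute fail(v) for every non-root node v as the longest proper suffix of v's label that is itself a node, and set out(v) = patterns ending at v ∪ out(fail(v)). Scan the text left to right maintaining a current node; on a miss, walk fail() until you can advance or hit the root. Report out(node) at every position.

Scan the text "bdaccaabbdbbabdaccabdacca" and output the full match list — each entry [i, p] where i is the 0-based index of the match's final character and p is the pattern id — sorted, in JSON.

Build:
Trie nodes:
  n0 'ε': a→7 b→1
  n1 'b': d→2
  n2 'bd': a→3
  n3 'bda': c→4
  n4 'bdac': c→5
  n5 'bdacc': a→6
  n6 'bdacca': ·  [P0 ends]
  n7 'a': b→8
  n8 'ab': b→9
  n9 'abb': d→10
  n10 'abbd': ·  [P1 ends]

BFS fail/out derivation:
  n1('b'): parent n0 fail=0; on 'b' 0 → fail=0;  out ∅∪∅=∅
  n7('a'): parent n0 fail=0; on 'a' 0 → fail=0;  out ∅∪∅=∅
  n2('bd'): parent n1 fail=0; on 'd' 0 → fail=0;  out ∅∪∅=∅
  n8('ab'): parent n7 fail=0; on 'b' 0 → fail=1;  out ∅∪∅=∅
  n3('bda'): parent n2 fail=0; on 'a' 0 → fail=7;  out ∅∪∅=∅
  n9('abb'): parent n8 fail=1; on 'b' 1→0 → fail=1;  out ∅∪∅=∅
  n4('bdac'): parent n3 fail=7; on 'c' 7→0 → fail=0;  out ∅∪∅=∅
  n10('abbd'): parent n9 fail=1; on 'd' 1 → fail=2;  out {1}∪∅={1}
  n5('bdacc'): parent n4 fail=0; on 'c' 0 → fail=0;  out ∅∪∅=∅
  n6('bdacca'): parent n5 fail=0; on 'a' 0 → fail=7;  out {0}∪∅={0}

Scan:
[0] read 'b'  n0⇒n1
[1] read 'd'  n1⇒n2
[2] read 'a'  n2⇒n3
[3] read 'c'  n3⇒n4
[4] read 'c'  n4⇒n5
[5] read 'a'  n5⇒n6  ** P0@[0:5]
[6] read 'a'  n6⇒n7 (via fail)
[7] read 'b'  n7⇒n8
[8] read 'b'  n8⇒n9
[9] read 'd'  n9⇒n10  ** P1@[6:9]
[10] read 'b'  n10⇒n1 (via fail)
[11] read 'b'  n1⇒n1 (via fail)
[12] read 'a'  n1⇒n7 (via fail)
[13] read 'b'  n7⇒n8
[14] read 'd'  n8⇒n2 (via fail)
[15] read 'a'  n2⇒n3
[16] read 'c'  n3⇒n4
[17] read 'c'  n4⇒n5
[18] read 'a'  n5⇒n6  ** P0@[13:18]
[19] read 'b'  n6⇒n8 (via fail)
[20] read 'd'  n8⇒n2 (via fail)
[21] read 'a'  n2⇒n3
[22] read 'c'  n3⇒n4
[23] read 'c'  n4⇒n5
[24] read 'a'  n5⇒n6  ** P0@[19:24]

Result: [[5,0],[9,1],[18,0],[24,0]]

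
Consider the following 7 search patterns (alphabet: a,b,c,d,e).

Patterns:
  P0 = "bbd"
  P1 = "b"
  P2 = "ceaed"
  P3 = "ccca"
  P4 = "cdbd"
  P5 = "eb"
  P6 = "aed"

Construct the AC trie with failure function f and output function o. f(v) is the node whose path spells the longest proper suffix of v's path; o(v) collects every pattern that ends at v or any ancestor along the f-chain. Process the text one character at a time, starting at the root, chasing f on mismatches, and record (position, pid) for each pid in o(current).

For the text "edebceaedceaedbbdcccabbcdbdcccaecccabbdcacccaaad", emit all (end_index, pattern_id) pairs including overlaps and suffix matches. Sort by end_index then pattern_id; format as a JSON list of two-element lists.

Build automaton:
Trie nodes:
  0='ε' goto a→17 b→1 c→4 e→15
  1='b' goto b→2  ←P1
  2='bb' goto d→3
  3='bbd' goto ·  ←P0
  4='c' goto c→9 d→12 e→5
  5='ce' goto a→6
  6='cea' goto e→7
  7='ceae' goto d→8
  8='ceaed' goto ·  ←P2
  9='cc' goto c→10
  10='ccc' goto a→11
  11='ccca' goto ·  ←P3
  12='cd' goto b→13
  13='cdb' goto d→14
  14='cdbd' goto ·  ←P4
  15='e' goto b→16
  16='eb' goto ·  ←P5
  17='a' goto e→18
  18='ae' goto d→19
  19='aed' goto ·  ←P6

Failure links (BFS by depth):
  fail(1) 'b': from fail(0)=0 chase 'b': 0 ⇒ 0;  out={1}∪out(0)={1}
  fail(4) 'c': from fail(0)=0 chase 'c': 0 ⇒ 0;  out=∅∪out(0)=∅
  fail(15) 'e': from fail(0)=0 chase 'e': 0 ⇒ 0;  out=∅∪out(0)=∅
  fail(17) 'a': from fail(0)=0 chase 'a': 0 ⇒ 0;  out=∅∪out(0)=∅
  fail(2) 'bb': from fail(1)=0 chase 'b': 0 ⇒ 1;  out=∅∪out(1)={1}
  fail(5) 'ce': from fail(4)=0 chase 'e': 0 ⇒ 15;  out=∅∪out(15)=∅
  fail(9) 'cc': from fail(4)=0 chase 'c': 0 ⇒ 4;  out=∅∪out(4)=∅
  fail(12) 'cd': from fail(4)=0 chase 'd': 0 ⇒ 0;  out=∅∪out(0)=∅
  fail(16) 'eb': from fail(15)=0 chase 'b': 0 ⇒ 1;  out={5}∪out(1)={1,5}
  fail(18) 'ae': from fail(17)=0 chase 'e': 0 ⇒ 15;  out=∅∪out(15)=∅
  fail(3) 'bbd': from fail(2)=1 chase 'd': 1→0 ⇒ 0;  out={0}∪out(0)={0}
  fail(6) 'cea': from fail(5)=15 chase 'a': 15→0 ⇒ 17;  out=∅∪out(17)=∅
  fail(10) 'ccc': from fail(9)=4 chase 'c': 4 ⇒ 9;  out=∅∪out(9)=∅
  fail(13) 'cdb': from fail(12)=0 chase 'b': 0 ⇒ 1;  out=∅∪out(1)={1}
  fail(19) 'aed': from fail(18)=15 chase 'd': 15→0 ⇒ 0;  out={6}∪out(0)={6}
  fail(7) 'ceae': from fail(6)=17 chase 'e': 17 ⇒ 18;  out=∅∪out(18)=∅
  fail(11) 'ccca': from fail(10)=9 chase 'a': 9→4→0 ⇒ 17;  out={3}∪out(17)={3}
  fail(14) 'cdbd': from fail(13)=1 chase 'd': 1→0 ⇒ 0;  out={4}∪out(0)={4}
  fail(8) 'ceaed': from fail(7)=18 chase 'd': 18 ⇒ 19;  out={2}∪out(19)={2,6}

Scan:
[0] read 'e'  n0⇒n15
[1] read 'd'  n15⇒n0 (via fail)
[2] read 'e'  n0⇒n15
[3] read 'b'  n15⇒n16  → match P1@[3:3],P5@[2:3]
[4] read 'c'  n16⇒n4 (via fail)
[5] read 'e'  n4⇒n5
[6] read 'a'  n5⇒n6
[7] read 'e'  n6⇒n7
[8] read 'd'  n7⇒n8  → match P2@[4:8],P6@[6:8]
[9] read 'c'  n8⇒n4 (via fail)
[10] read 'e'  n4⇒n5
[11] read 'a'  n5⇒n6
[12] read 'e'  n6⇒n7
[13] read 'd'  n7⇒n8  → match P2@[9:13],P6@[11:13]
[14] read 'b'  n8⇒n1 (via fail)  → match P1@[14:14]
[15] read 'b'  n1⇒n2  → match P1@[15:15]
[16] read 'd'  n2⇒n3  → match P0@[14:16]
[17] read 'c'  n3⇒n4 (via fail)
[18] read 'c'  n4⇒n9
[19] read 'c'  n9⇒n10
[20] read 'a'  n10⇒n11  → match P3@[17:20]
[21] read 'b'  n11⇒n1 (via fail)  → match P1@[21:21]
[22] read 'b'  n1⇒n2  → match P1@[22:22]
[23] read 'c'  n2⇒n4 (via fail)
[24] read 'd'  n4⇒n12
[25] read 'b'  n12⇒n13  → match P1@[25:25]
[26] read 'd'  n13⇒n14  → match P4@[23:26]
[27] read 'c'  n14⇒n4 (via fail)
[28] read 'c'  n4⇒n9
[29] read 'c'  n9⇒n10
[30] read 'a'  n10⇒n11  → match P3@[27:30]
[31] read 'e'  n11⇒n18 (via fail)
[32] read 'c'  n18⇒n4 (via fail)
[33] read 'c'  n4⇒n9
[34] read 'c'  n9⇒n10
[35] read 'a'  n10⇒n11  → match P3@[32:35]
[36] read 'b'  n11⇒n1 (via fail)  → match P1@[36:36]
[37] read 'b'  n1⇒n2  → match P1@[37:37]
[38] read 'd'  n2⇒n3  → match P0@[36:38]
[39] read 'c'  n3⇒n4 (via fail)
[40] read 'a'  n4⇒n17 (via fail)
[41] read 'c'  n17⇒n4 (via fail)
[42] read 'c'  n4⇒n9
[43] read 'c'  n9⇒n10
[44] read 'a'  n10⇒n11  → match P3@[41:44]
[45] read 'a'  n11⇒n17 (via fail)
[46] read 'a'  n17⇒n17 (via fail)
[47] read 'd'  n17⇒n0 (via fail)

All matches (sorted): [[3,1],[3,5],[8,2],[8,6],[13,2],[13,6],[14,1],[15,1],[16,0],[20,3],[21,1],[22,1],[25,1],[26,4],[30,3],[35,3],[36,1],[37,1],[38,0],[44,3]]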